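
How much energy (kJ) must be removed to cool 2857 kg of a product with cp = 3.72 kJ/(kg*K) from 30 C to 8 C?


dT = 30 - (8) = 22 K
Q = m * cp * dT = 2857 * 3.72 * 22
Q = 233817 kJ

233817


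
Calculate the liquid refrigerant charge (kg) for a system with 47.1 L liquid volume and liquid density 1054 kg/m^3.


Charge = V * rho / 1000
Charge = 47.1 * 1054 / 1000
Charge = 49.64 kg

49.64


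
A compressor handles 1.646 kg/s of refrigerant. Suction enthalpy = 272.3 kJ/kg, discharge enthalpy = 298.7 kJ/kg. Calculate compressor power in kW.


dh = 298.7 - 272.3 = 26.4 kJ/kg
W = m_dot * dh = 1.646 * 26.4 = 43.45 kW

43.45


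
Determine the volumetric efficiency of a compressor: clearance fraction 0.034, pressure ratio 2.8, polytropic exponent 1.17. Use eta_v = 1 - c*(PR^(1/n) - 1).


PR^(1/n) = 2.8^(1/1.17) = 2.41093972
eta_v = 1 - 0.034 * (2.41093972 - 1)
eta_v = 0.952

0.952


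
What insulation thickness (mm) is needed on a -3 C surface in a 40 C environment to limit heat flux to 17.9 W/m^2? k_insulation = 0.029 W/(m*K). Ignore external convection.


dT = 40 - (-3) = 43 K
thickness = k * dT / q_max * 1000
thickness = 0.029 * 43 / 17.9 * 1000
thickness = 69.7 mm

69.7


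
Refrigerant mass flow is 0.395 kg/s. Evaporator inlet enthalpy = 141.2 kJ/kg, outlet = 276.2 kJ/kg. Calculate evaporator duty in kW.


dh = 276.2 - 141.2 = 135.0 kJ/kg
Q_evap = m_dot * dh = 0.395 * 135.0
Q_evap = 53.33 kW

53.33


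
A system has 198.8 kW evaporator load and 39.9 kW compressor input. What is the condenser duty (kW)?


Q_cond = Q_evap + W
Q_cond = 198.8 + 39.9
Q_cond = 238.7 kW

238.7


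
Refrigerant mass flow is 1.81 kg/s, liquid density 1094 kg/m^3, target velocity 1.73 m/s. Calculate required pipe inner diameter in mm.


A = m_dot / (rho * v) = 1.81 / (1094 * 1.73) = 0.000956346229 m^2
d = sqrt(4*A/pi) * 1000
d = 34.9 mm

34.9


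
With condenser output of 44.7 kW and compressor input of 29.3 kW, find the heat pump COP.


COP_hp = Q_cond / W
COP_hp = 44.7 / 29.3
COP_hp = 1.526

1.526


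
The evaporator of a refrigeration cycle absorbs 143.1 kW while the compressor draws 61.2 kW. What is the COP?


COP = Q_evap / W
COP = 143.1 / 61.2
COP = 2.338

2.338


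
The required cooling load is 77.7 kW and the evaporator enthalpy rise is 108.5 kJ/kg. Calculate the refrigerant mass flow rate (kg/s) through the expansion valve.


m_dot = Q / dh
m_dot = 77.7 / 108.5
m_dot = 0.7161 kg/s

0.7161


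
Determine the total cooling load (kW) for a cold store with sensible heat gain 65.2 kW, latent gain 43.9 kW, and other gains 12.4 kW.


Q_total = Q_s + Q_l + Q_misc
Q_total = 65.2 + 43.9 + 12.4
Q_total = 121.5 kW

121.5


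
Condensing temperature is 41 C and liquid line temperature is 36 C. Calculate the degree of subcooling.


Subcooling = T_cond - T_liquid
Subcooling = 41 - 36
Subcooling = 5 K

5


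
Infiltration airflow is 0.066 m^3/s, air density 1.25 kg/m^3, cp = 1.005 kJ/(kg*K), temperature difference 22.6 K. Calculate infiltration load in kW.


Q = V_dot * rho * cp * dT
Q = 0.066 * 1.25 * 1.005 * 22.6
Q = 1.874 kW

1.874


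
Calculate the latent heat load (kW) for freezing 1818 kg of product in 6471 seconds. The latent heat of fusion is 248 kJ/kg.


Q_lat = m * h_fg / t
Q_lat = 1818 * 248 / 6471
Q_lat = 69.67 kW

69.67


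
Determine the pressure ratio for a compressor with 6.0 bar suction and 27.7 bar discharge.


PR = P_high / P_low
PR = 27.7 / 6.0
PR = 4.617

4.617


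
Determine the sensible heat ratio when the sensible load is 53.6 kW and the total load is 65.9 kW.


SHR = Q_sensible / Q_total
SHR = 53.6 / 65.9
SHR = 0.813

0.813


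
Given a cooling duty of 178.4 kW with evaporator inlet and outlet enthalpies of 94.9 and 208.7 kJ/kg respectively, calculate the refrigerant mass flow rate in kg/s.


dh = 208.7 - 94.9 = 113.8 kJ/kg
m_dot = Q / dh = 178.4 / 113.8 = 1.5677 kg/s

1.5677


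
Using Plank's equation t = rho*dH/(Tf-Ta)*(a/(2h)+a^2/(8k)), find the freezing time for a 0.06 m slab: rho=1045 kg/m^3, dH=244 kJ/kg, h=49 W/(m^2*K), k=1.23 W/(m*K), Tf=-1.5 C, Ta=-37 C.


dT = -1.5 - (-37) = 35.5 K
term1 = a/(2h) = 0.06/(2*49) = 0.000612244898
term2 = a^2/(8k) = 0.06^2/(8*1.23) = 0.0003658536585
t = rho*dH*1000/dT * (term1 + term2)
t = 1045*244*1000/35.5 * (0.000612244898 + 0.0003658536585)
t = 7025 s

7025


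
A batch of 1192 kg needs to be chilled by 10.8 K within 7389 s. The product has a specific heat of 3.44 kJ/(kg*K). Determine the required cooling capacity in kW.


Q = m * cp * dT / t
Q = 1192 * 3.44 * 10.8 / 7389
Q = 5.993 kW

5.993


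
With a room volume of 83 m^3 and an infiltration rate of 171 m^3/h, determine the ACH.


ACH = flow / volume
ACH = 171 / 83
ACH = 2.06

2.06


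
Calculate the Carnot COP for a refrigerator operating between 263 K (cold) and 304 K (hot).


dT = 304 - 263 = 41 K
COP_carnot = T_cold / dT = 263 / 41
COP_carnot = 6.415

6.415


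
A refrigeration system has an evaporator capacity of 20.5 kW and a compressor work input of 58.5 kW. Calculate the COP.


COP = Q_evap / W
COP = 20.5 / 58.5
COP = 0.35

0.35


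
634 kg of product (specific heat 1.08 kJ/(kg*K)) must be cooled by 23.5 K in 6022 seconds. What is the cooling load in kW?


Q = m * cp * dT / t
Q = 634 * 1.08 * 23.5 / 6022
Q = 2.672 kW

2.672


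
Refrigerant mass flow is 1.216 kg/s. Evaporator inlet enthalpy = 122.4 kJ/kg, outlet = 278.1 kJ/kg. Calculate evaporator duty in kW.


dh = 278.1 - 122.4 = 155.7 kJ/kg
Q_evap = m_dot * dh = 1.216 * 155.7
Q_evap = 189.33 kW

189.33


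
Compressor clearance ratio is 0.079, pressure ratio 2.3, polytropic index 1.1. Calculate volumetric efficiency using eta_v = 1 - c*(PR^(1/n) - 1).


PR^(1/n) = 2.3^(1/1.1) = 2.13227634
eta_v = 1 - 0.079 * (2.13227634 - 1)
eta_v = 0.9106

0.9106


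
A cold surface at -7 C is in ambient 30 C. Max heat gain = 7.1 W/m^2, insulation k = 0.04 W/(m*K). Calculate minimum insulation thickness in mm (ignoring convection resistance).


dT = 30 - (-7) = 37 K
thickness = k * dT / q_max * 1000
thickness = 0.04 * 37 / 7.1 * 1000
thickness = 208.5 mm

208.5


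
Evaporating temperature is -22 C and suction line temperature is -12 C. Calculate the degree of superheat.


Superheat = T_suction - T_evap
Superheat = -12 - (-22)
Superheat = 10 K

10


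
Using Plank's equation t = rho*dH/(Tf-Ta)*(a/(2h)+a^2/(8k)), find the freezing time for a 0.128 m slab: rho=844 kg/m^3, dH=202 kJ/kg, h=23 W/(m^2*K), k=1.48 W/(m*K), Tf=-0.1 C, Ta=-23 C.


dT = -0.1 - (-23) = 22.9 K
term1 = a/(2h) = 0.128/(2*23) = 0.002782608696
term2 = a^2/(8k) = 0.128^2/(8*1.48) = 0.001383783784
t = rho*dH*1000/dT * (term1 + term2)
t = 844*202*1000/22.9 * (0.002782608696 + 0.001383783784)
t = 31018 s

31018


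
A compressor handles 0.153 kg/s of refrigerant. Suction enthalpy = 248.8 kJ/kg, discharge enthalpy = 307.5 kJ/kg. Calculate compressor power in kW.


dh = 307.5 - 248.8 = 58.7 kJ/kg
W = m_dot * dh = 0.153 * 58.7 = 8.98 kW

8.98


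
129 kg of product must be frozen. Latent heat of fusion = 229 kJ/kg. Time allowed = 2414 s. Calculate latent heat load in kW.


Q_lat = m * h_fg / t
Q_lat = 129 * 229 / 2414
Q_lat = 12.24 kW

12.24


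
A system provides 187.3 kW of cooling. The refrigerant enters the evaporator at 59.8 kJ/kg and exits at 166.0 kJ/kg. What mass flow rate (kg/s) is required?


dh = 166.0 - 59.8 = 106.2 kJ/kg
m_dot = Q / dh = 187.3 / 106.2 = 1.7637 kg/s

1.7637


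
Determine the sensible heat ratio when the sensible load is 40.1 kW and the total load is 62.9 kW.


SHR = Q_sensible / Q_total
SHR = 40.1 / 62.9
SHR = 0.638

0.638


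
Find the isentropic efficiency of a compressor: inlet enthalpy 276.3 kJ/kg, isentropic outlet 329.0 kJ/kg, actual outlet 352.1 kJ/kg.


dh_ideal = 329.0 - 276.3 = 52.7 kJ/kg
dh_actual = 352.1 - 276.3 = 75.8 kJ/kg
eta_s = dh_ideal / dh_actual = 52.7 / 75.8
eta_s = 0.6953

0.6953


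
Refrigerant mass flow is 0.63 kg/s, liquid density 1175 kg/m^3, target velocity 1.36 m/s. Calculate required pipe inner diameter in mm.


A = m_dot / (rho * v) = 0.63 / (1175 * 1.36) = 0.0003942428035 m^2
d = sqrt(4*A/pi) * 1000
d = 22.4 mm

22.4


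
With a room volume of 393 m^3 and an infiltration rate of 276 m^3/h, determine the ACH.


ACH = flow / volume
ACH = 276 / 393
ACH = 0.702

0.702


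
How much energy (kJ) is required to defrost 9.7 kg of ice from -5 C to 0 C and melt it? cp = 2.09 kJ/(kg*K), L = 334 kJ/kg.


Sensible heat = cp * dT = 2.09 * 5 = 10.45 kJ/kg
Total per kg = 10.45 + 334 = 344.45 kJ/kg
Q = m * total = 9.7 * 344.45
Q = 3341.2 kJ

3341.2


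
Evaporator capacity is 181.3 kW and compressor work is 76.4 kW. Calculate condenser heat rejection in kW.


Q_cond = Q_evap + W
Q_cond = 181.3 + 76.4
Q_cond = 257.7 kW

257.7


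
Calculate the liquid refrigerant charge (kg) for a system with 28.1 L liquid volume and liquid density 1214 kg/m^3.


Charge = V * rho / 1000
Charge = 28.1 * 1214 / 1000
Charge = 34.11 kg

34.11


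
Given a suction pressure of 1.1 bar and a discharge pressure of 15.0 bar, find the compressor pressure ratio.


PR = P_high / P_low
PR = 15.0 / 1.1
PR = 13.636

13.636


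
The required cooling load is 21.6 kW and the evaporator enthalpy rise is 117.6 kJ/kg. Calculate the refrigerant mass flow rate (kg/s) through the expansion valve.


m_dot = Q / dh
m_dot = 21.6 / 117.6
m_dot = 0.1837 kg/s

0.1837


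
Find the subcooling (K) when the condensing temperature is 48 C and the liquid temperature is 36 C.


Subcooling = T_cond - T_liquid
Subcooling = 48 - 36
Subcooling = 12 K

12


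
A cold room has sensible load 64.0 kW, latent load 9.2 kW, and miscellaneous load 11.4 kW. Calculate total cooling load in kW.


Q_total = Q_s + Q_l + Q_misc
Q_total = 64.0 + 9.2 + 11.4
Q_total = 84.6 kW

84.6


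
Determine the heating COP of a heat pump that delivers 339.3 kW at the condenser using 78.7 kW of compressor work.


COP_hp = Q_cond / W
COP_hp = 339.3 / 78.7
COP_hp = 4.311

4.311


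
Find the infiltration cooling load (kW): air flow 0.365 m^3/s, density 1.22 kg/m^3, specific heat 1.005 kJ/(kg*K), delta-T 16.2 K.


Q = V_dot * rho * cp * dT
Q = 0.365 * 1.22 * 1.005 * 16.2
Q = 7.25 kW

7.25


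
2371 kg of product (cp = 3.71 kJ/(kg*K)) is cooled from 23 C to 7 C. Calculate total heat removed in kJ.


dT = 23 - (7) = 16 K
Q = m * cp * dT = 2371 * 3.71 * 16
Q = 140743 kJ

140743


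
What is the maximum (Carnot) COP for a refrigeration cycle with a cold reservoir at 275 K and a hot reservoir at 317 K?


dT = 317 - 275 = 42 K
COP_carnot = T_cold / dT = 275 / 42
COP_carnot = 6.548

6.548


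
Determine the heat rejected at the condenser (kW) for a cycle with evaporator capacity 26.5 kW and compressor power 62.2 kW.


Q_cond = Q_evap + W
Q_cond = 26.5 + 62.2
Q_cond = 88.7 kW

88.7


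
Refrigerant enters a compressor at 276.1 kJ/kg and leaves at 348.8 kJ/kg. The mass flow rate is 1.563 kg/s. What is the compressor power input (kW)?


dh = 348.8 - 276.1 = 72.7 kJ/kg
W = m_dot * dh = 1.563 * 72.7 = 113.63 kW

113.63


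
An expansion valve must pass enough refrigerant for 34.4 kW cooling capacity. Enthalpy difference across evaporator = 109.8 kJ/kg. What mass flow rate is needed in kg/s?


m_dot = Q / dh
m_dot = 34.4 / 109.8
m_dot = 0.3133 kg/s

0.3133


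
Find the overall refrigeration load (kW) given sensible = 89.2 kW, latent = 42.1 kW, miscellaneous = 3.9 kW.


Q_total = Q_s + Q_l + Q_misc
Q_total = 89.2 + 42.1 + 3.9
Q_total = 135.2 kW

135.2


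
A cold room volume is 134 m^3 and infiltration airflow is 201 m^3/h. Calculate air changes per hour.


ACH = flow / volume
ACH = 201 / 134
ACH = 1.5

1.5


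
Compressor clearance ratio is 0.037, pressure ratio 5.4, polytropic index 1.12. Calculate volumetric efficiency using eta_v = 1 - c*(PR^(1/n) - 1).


PR^(1/n) = 5.4^(1/1.12) = 4.50736782
eta_v = 1 - 0.037 * (4.50736782 - 1)
eta_v = 0.8702

0.8702


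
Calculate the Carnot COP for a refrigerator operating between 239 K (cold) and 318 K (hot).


dT = 318 - 239 = 79 K
COP_carnot = T_cold / dT = 239 / 79
COP_carnot = 3.025

3.025


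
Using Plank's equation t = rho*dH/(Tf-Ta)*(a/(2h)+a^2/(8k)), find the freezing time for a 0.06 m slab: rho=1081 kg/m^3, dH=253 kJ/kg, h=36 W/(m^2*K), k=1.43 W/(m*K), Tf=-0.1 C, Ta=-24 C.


dT = -0.1 - (-24) = 23.9 K
term1 = a/(2h) = 0.06/(2*36) = 0.0008333333333
term2 = a^2/(8k) = 0.06^2/(8*1.43) = 0.0003146853147
t = rho*dH*1000/dT * (term1 + term2)
t = 1081*253*1000/23.9 * (0.0008333333333 + 0.0003146853147)
t = 13137 s

13137


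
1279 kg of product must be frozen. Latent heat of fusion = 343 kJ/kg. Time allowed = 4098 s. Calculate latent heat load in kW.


Q_lat = m * h_fg / t
Q_lat = 1279 * 343 / 4098
Q_lat = 107.05 kW

107.05


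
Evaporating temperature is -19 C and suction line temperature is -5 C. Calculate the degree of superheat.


Superheat = T_suction - T_evap
Superheat = -5 - (-19)
Superheat = 14 K

14


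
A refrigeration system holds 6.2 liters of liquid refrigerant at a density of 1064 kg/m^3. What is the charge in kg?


Charge = V * rho / 1000
Charge = 6.2 * 1064 / 1000
Charge = 6.6 kg

6.6


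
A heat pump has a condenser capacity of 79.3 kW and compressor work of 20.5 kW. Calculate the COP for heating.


COP_hp = Q_cond / W
COP_hp = 79.3 / 20.5
COP_hp = 3.868

3.868


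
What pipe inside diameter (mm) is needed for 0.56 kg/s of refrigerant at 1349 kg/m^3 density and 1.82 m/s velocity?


A = m_dot / (rho * v) = 0.56 / (1349 * 1.82) = 0.0002280891829 m^2
d = sqrt(4*A/pi) * 1000
d = 17.0 mm

17.0


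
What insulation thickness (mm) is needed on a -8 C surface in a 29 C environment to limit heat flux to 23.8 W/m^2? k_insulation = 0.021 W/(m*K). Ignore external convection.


dT = 29 - (-8) = 37 K
thickness = k * dT / q_max * 1000
thickness = 0.021 * 37 / 23.8 * 1000
thickness = 32.6 mm

32.6


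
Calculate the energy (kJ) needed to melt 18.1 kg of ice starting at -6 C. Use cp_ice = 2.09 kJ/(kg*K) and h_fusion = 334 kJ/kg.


Sensible heat = cp * dT = 2.09 * 6 = 12.54 kJ/kg
Total per kg = 12.54 + 334 = 346.54 kJ/kg
Q = m * total = 18.1 * 346.54
Q = 6272.4 kJ

6272.4


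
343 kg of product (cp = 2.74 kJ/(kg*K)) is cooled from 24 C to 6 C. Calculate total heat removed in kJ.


dT = 24 - (6) = 18 K
Q = m * cp * dT = 343 * 2.74 * 18
Q = 16917 kJ

16917


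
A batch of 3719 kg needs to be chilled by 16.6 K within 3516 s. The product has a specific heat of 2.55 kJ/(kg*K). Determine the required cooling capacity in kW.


Q = m * cp * dT / t
Q = 3719 * 2.55 * 16.6 / 3516
Q = 44.774 kW

44.774


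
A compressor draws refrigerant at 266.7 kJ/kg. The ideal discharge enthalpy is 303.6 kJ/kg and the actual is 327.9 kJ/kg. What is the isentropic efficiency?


dh_ideal = 303.6 - 266.7 = 36.9 kJ/kg
dh_actual = 327.9 - 266.7 = 61.2 kJ/kg
eta_s = dh_ideal / dh_actual = 36.9 / 61.2
eta_s = 0.6029

0.6029


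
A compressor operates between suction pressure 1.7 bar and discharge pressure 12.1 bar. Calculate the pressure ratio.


PR = P_high / P_low
PR = 12.1 / 1.7
PR = 7.118

7.118


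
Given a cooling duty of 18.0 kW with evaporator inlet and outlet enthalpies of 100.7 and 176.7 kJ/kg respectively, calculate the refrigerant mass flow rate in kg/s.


dh = 176.7 - 100.7 = 76.0 kJ/kg
m_dot = Q / dh = 18.0 / 76.0 = 0.2368 kg/s

0.2368


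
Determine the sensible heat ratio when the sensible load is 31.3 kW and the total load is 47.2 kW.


SHR = Q_sensible / Q_total
SHR = 31.3 / 47.2
SHR = 0.663

0.663


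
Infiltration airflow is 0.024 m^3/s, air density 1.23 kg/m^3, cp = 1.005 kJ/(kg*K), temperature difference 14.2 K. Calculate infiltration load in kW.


Q = V_dot * rho * cp * dT
Q = 0.024 * 1.23 * 1.005 * 14.2
Q = 0.421 kW

0.421


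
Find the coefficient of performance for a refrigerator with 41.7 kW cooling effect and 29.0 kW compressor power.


COP = Q_evap / W
COP = 41.7 / 29.0
COP = 1.438

1.438


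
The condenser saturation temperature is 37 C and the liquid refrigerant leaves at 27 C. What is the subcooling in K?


Subcooling = T_cond - T_liquid
Subcooling = 37 - 27
Subcooling = 10 K

10


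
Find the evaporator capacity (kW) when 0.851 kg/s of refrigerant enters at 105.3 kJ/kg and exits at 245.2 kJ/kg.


dh = 245.2 - 105.3 = 139.9 kJ/kg
Q_evap = m_dot * dh = 0.851 * 139.9
Q_evap = 119.05 kW

119.05


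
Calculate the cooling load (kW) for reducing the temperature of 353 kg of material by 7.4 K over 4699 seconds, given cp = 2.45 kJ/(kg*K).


Q = m * cp * dT / t
Q = 353 * 2.45 * 7.4 / 4699
Q = 1.362 kW

1.362


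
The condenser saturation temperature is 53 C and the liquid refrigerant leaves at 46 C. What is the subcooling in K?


Subcooling = T_cond - T_liquid
Subcooling = 53 - 46
Subcooling = 7 K

7


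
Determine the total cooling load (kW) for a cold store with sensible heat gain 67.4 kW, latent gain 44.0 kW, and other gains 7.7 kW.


Q_total = Q_s + Q_l + Q_misc
Q_total = 67.4 + 44.0 + 7.7
Q_total = 119.1 kW

119.1


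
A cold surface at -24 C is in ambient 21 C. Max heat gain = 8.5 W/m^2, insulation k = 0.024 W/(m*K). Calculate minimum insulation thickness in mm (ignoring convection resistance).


dT = 21 - (-24) = 45 K
thickness = k * dT / q_max * 1000
thickness = 0.024 * 45 / 8.5 * 1000
thickness = 127.1 mm

127.1


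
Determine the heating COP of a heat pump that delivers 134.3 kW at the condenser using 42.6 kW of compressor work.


COP_hp = Q_cond / W
COP_hp = 134.3 / 42.6
COP_hp = 3.153

3.153


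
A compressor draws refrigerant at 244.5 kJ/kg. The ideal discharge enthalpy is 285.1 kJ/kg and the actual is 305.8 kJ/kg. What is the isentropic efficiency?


dh_ideal = 285.1 - 244.5 = 40.6 kJ/kg
dh_actual = 305.8 - 244.5 = 61.3 kJ/kg
eta_s = dh_ideal / dh_actual = 40.6 / 61.3
eta_s = 0.6623

0.6623


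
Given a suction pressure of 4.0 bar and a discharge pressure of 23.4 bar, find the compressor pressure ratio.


PR = P_high / P_low
PR = 23.4 / 4.0
PR = 5.85

5.85


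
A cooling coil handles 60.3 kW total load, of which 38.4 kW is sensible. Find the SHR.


SHR = Q_sensible / Q_total
SHR = 38.4 / 60.3
SHR = 0.637

0.637


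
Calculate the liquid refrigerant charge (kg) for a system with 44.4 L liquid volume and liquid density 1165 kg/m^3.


Charge = V * rho / 1000
Charge = 44.4 * 1165 / 1000
Charge = 51.73 kg

51.73


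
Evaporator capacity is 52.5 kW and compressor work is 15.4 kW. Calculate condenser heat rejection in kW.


Q_cond = Q_evap + W
Q_cond = 52.5 + 15.4
Q_cond = 67.9 kW

67.9


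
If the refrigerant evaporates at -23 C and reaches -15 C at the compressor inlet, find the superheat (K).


Superheat = T_suction - T_evap
Superheat = -15 - (-23)
Superheat = 8 K

8


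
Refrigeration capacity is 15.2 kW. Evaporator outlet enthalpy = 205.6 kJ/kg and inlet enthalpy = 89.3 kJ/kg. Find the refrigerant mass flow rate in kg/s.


dh = 205.6 - 89.3 = 116.3 kJ/kg
m_dot = Q / dh = 15.2 / 116.3 = 0.1307 kg/s

0.1307


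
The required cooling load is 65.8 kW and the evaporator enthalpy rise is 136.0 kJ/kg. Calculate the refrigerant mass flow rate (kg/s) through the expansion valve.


m_dot = Q / dh
m_dot = 65.8 / 136.0
m_dot = 0.4838 kg/s

0.4838


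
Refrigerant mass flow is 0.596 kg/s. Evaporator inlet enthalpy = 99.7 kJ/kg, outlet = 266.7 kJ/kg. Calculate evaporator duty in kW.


dh = 266.7 - 99.7 = 167.0 kJ/kg
Q_evap = m_dot * dh = 0.596 * 167.0
Q_evap = 99.53 kW

99.53


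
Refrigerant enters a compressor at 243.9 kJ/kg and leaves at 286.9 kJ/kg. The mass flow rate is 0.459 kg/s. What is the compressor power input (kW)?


dh = 286.9 - 243.9 = 43.0 kJ/kg
W = m_dot * dh = 0.459 * 43.0 = 19.74 kW

19.74


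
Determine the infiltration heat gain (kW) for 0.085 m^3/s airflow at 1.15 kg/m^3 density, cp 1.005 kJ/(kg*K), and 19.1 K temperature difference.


Q = V_dot * rho * cp * dT
Q = 0.085 * 1.15 * 1.005 * 19.1
Q = 1.876 kW

1.876


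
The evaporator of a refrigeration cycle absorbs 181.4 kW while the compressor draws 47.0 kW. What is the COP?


COP = Q_evap / W
COP = 181.4 / 47.0
COP = 3.86

3.86


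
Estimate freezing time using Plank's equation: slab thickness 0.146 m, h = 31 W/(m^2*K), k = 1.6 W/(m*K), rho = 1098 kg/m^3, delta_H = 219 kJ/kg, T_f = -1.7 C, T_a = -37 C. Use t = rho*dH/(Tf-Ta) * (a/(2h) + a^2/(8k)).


dT = -1.7 - (-37) = 35.3 K
term1 = a/(2h) = 0.146/(2*31) = 0.00235483871
term2 = a^2/(8k) = 0.146^2/(8*1.6) = 0.0016653125
t = rho*dH*1000/dT * (term1 + term2)
t = 1098*219*1000/35.3 * (0.00235483871 + 0.0016653125)
t = 27385 s

27385


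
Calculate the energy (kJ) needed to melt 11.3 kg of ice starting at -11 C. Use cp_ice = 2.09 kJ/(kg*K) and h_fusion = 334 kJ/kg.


Sensible heat = cp * dT = 2.09 * 11 = 22.99 kJ/kg
Total per kg = 22.99 + 334 = 356.99 kJ/kg
Q = m * total = 11.3 * 356.99
Q = 4034.0 kJ

4034.0


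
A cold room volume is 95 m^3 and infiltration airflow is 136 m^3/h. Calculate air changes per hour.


ACH = flow / volume
ACH = 136 / 95
ACH = 1.432

1.432


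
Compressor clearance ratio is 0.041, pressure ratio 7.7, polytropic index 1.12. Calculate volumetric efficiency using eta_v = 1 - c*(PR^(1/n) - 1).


PR^(1/n) = 7.7^(1/1.12) = 6.1874197
eta_v = 1 - 0.041 * (6.1874197 - 1)
eta_v = 0.7873

0.7873


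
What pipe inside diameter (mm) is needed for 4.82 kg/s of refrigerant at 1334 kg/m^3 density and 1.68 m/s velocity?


A = m_dot / (rho * v) = 4.82 / (1334 * 1.68) = 0.002150710359 m^2
d = sqrt(4*A/pi) * 1000
d = 52.3 mm

52.3


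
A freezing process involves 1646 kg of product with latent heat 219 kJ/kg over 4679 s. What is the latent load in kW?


Q_lat = m * h_fg / t
Q_lat = 1646 * 219 / 4679
Q_lat = 77.04 kW

77.04


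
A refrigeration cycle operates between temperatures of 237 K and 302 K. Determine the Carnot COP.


dT = 302 - 237 = 65 K
COP_carnot = T_cold / dT = 237 / 65
COP_carnot = 3.646

3.646


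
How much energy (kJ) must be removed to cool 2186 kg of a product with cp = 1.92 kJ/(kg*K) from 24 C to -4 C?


dT = 24 - (-4) = 28 K
Q = m * cp * dT = 2186 * 1.92 * 28
Q = 117519 kJ

117519


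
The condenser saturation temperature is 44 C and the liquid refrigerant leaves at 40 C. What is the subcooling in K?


Subcooling = T_cond - T_liquid
Subcooling = 44 - 40
Subcooling = 4 K

4


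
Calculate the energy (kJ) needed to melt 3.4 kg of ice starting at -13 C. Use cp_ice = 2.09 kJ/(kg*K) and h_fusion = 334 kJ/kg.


Sensible heat = cp * dT = 2.09 * 13 = 27.17 kJ/kg
Total per kg = 27.17 + 334 = 361.17 kJ/kg
Q = m * total = 3.4 * 361.17
Q = 1228.0 kJ

1228.0


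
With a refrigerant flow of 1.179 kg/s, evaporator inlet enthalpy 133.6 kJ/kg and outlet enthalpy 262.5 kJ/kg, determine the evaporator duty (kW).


dh = 262.5 - 133.6 = 128.9 kJ/kg
Q_evap = m_dot * dh = 1.179 * 128.9
Q_evap = 151.97 kW

151.97


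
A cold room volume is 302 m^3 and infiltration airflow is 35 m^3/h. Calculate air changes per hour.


ACH = flow / volume
ACH = 35 / 302
ACH = 0.116

0.116


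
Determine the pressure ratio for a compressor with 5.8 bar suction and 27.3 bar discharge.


PR = P_high / P_low
PR = 27.3 / 5.8
PR = 4.707

4.707


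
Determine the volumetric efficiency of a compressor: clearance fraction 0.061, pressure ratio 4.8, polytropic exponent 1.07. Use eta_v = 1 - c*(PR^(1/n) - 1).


PR^(1/n) = 4.8^(1/1.07) = 4.33185642
eta_v = 1 - 0.061 * (4.33185642 - 1)
eta_v = 0.7968

0.7968


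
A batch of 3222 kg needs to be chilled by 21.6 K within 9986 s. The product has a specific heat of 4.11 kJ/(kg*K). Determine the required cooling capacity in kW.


Q = m * cp * dT / t
Q = 3222 * 4.11 * 21.6 / 9986
Q = 28.644 kW

28.644


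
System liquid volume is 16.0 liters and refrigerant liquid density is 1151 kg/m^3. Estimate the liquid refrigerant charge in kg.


Charge = V * rho / 1000
Charge = 16.0 * 1151 / 1000
Charge = 18.42 kg

18.42


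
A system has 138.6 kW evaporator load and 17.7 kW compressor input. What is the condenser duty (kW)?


Q_cond = Q_evap + W
Q_cond = 138.6 + 17.7
Q_cond = 156.3 kW

156.3


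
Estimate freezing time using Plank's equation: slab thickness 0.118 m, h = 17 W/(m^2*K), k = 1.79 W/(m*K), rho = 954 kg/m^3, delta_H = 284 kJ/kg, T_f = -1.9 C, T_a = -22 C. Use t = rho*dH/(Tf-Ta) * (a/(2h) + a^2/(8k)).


dT = -1.9 - (-22) = 20.1 K
term1 = a/(2h) = 0.118/(2*17) = 0.003470588235
term2 = a^2/(8k) = 0.118^2/(8*1.79) = 0.0009723463687
t = rho*dH*1000/dT * (term1 + term2)
t = 954*284*1000/20.1 * (0.003470588235 + 0.0009723463687)
t = 59888 s

59888


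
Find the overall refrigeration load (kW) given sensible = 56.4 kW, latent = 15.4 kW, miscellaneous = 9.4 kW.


Q_total = Q_s + Q_l + Q_misc
Q_total = 56.4 + 15.4 + 9.4
Q_total = 81.2 kW

81.2


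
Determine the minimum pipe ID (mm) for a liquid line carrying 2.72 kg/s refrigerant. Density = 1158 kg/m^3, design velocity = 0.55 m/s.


A = m_dot / (rho * v) = 2.72 / (1158 * 0.55) = 0.004270686136 m^2
d = sqrt(4*A/pi) * 1000
d = 73.7 mm

73.7


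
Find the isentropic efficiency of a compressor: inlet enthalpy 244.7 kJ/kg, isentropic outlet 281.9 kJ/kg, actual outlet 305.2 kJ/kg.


dh_ideal = 281.9 - 244.7 = 37.2 kJ/kg
dh_actual = 305.2 - 244.7 = 60.5 kJ/kg
eta_s = dh_ideal / dh_actual = 37.2 / 60.5
eta_s = 0.6149

0.6149


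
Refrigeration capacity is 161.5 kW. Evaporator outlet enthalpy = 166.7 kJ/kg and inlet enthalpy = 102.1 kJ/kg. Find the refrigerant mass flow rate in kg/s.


dh = 166.7 - 102.1 = 64.6 kJ/kg
m_dot = Q / dh = 161.5 / 64.6 = 2.5 kg/s

2.5


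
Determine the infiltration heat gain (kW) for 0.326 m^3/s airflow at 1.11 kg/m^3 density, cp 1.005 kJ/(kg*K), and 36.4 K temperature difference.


Q = V_dot * rho * cp * dT
Q = 0.326 * 1.11 * 1.005 * 36.4
Q = 13.238 kW

13.238


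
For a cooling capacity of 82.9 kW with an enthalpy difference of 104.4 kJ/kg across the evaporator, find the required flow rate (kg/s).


m_dot = Q / dh
m_dot = 82.9 / 104.4
m_dot = 0.7941 kg/s

0.7941


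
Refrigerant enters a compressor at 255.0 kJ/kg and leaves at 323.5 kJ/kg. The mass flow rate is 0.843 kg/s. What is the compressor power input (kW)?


dh = 323.5 - 255.0 = 68.5 kJ/kg
W = m_dot * dh = 0.843 * 68.5 = 57.75 kW

57.75


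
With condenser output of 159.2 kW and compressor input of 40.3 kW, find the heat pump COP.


COP_hp = Q_cond / W
COP_hp = 159.2 / 40.3
COP_hp = 3.95

3.95


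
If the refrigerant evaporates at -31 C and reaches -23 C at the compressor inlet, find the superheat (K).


Superheat = T_suction - T_evap
Superheat = -23 - (-31)
Superheat = 8 K

8


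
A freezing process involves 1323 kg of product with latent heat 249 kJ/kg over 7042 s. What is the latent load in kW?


Q_lat = m * h_fg / t
Q_lat = 1323 * 249 / 7042
Q_lat = 46.78 kW

46.78


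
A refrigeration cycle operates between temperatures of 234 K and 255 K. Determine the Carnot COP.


dT = 255 - 234 = 21 K
COP_carnot = T_cold / dT = 234 / 21
COP_carnot = 11.143

11.143


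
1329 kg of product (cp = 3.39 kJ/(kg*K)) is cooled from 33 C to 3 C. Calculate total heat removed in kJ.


dT = 33 - (3) = 30 K
Q = m * cp * dT = 1329 * 3.39 * 30
Q = 135159 kJ

135159


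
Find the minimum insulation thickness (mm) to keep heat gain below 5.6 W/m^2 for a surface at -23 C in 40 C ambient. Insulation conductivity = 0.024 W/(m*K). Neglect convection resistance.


dT = 40 - (-23) = 63 K
thickness = k * dT / q_max * 1000
thickness = 0.024 * 63 / 5.6 * 1000
thickness = 270.0 mm

270.0


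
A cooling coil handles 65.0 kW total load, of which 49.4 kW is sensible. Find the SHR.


SHR = Q_sensible / Q_total
SHR = 49.4 / 65.0
SHR = 0.76

0.76


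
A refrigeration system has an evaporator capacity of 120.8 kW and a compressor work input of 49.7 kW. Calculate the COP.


COP = Q_evap / W
COP = 120.8 / 49.7
COP = 2.431

2.431


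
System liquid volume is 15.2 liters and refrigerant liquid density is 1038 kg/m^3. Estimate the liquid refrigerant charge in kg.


Charge = V * rho / 1000
Charge = 15.2 * 1038 / 1000
Charge = 15.78 kg

15.78


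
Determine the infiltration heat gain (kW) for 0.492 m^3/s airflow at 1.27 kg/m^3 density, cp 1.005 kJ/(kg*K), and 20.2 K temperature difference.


Q = V_dot * rho * cp * dT
Q = 0.492 * 1.27 * 1.005 * 20.2
Q = 12.685 kW

12.685


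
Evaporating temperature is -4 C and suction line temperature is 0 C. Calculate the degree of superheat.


Superheat = T_suction - T_evap
Superheat = 0 - (-4)
Superheat = 4 K

4


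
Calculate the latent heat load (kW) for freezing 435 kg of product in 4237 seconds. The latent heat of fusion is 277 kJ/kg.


Q_lat = m * h_fg / t
Q_lat = 435 * 277 / 4237
Q_lat = 28.44 kW

28.44


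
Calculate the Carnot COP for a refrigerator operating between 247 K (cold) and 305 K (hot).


dT = 305 - 247 = 58 K
COP_carnot = T_cold / dT = 247 / 58
COP_carnot = 4.259

4.259


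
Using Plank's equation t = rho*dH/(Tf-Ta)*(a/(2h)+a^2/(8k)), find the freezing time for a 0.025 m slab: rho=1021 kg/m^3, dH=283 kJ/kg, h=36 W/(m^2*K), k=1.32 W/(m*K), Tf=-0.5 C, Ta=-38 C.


dT = -0.5 - (-38) = 37.5 K
term1 = a/(2h) = 0.025/(2*36) = 0.0003472222222
term2 = a^2/(8k) = 0.025^2/(8*1.32) = 0.00005918560606
t = rho*dH*1000/dT * (term1 + term2)
t = 1021*283*1000/37.5 * (0.0003472222222 + 0.00005918560606)
t = 3131 s

3131


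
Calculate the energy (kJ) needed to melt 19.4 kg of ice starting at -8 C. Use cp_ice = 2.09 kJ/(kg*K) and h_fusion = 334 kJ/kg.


Sensible heat = cp * dT = 2.09 * 8 = 16.72 kJ/kg
Total per kg = 16.72 + 334 = 350.72 kJ/kg
Q = m * total = 19.4 * 350.72
Q = 6804.0 kJ

6804.0


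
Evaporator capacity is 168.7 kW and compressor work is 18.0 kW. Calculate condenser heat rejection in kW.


Q_cond = Q_evap + W
Q_cond = 168.7 + 18.0
Q_cond = 186.7 kW

186.7


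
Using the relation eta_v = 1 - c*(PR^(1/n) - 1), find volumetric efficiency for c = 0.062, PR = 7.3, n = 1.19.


PR^(1/n) = 7.3^(1/1.19) = 5.31473231
eta_v = 1 - 0.062 * (5.31473231 - 1)
eta_v = 0.7325

0.7325


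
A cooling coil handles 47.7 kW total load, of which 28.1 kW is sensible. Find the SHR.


SHR = Q_sensible / Q_total
SHR = 28.1 / 47.7
SHR = 0.589

0.589


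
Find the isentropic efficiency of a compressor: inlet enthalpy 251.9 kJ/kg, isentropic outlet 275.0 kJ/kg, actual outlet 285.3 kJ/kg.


dh_ideal = 275.0 - 251.9 = 23.1 kJ/kg
dh_actual = 285.3 - 251.9 = 33.4 kJ/kg
eta_s = dh_ideal / dh_actual = 23.1 / 33.4
eta_s = 0.6916

0.6916


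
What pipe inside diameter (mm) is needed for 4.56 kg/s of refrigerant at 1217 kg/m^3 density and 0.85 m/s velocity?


A = m_dot / (rho * v) = 4.56 / (1217 * 0.85) = 0.004408139591 m^2
d = sqrt(4*A/pi) * 1000
d = 74.9 mm

74.9


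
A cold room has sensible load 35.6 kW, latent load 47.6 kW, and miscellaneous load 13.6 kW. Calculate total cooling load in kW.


Q_total = Q_s + Q_l + Q_misc
Q_total = 35.6 + 47.6 + 13.6
Q_total = 96.8 kW

96.8


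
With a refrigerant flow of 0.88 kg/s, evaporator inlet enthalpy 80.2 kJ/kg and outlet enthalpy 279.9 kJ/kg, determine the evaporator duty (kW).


dh = 279.9 - 80.2 = 199.7 kJ/kg
Q_evap = m_dot * dh = 0.88 * 199.7
Q_evap = 175.74 kW

175.74


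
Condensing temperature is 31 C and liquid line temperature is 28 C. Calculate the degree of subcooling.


Subcooling = T_cond - T_liquid
Subcooling = 31 - 28
Subcooling = 3 K

3


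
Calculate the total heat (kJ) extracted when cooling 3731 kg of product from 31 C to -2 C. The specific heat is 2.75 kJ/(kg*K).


dT = 31 - (-2) = 33 K
Q = m * cp * dT = 3731 * 2.75 * 33
Q = 338588 kJ

338588


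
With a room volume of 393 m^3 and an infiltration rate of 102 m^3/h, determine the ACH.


ACH = flow / volume
ACH = 102 / 393
ACH = 0.26

0.26


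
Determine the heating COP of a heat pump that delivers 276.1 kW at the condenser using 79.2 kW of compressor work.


COP_hp = Q_cond / W
COP_hp = 276.1 / 79.2
COP_hp = 3.486

3.486


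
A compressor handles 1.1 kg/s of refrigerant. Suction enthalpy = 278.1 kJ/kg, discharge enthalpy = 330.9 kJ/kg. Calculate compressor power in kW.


dh = 330.9 - 278.1 = 52.8 kJ/kg
W = m_dot * dh = 1.1 * 52.8 = 58.08 kW

58.08


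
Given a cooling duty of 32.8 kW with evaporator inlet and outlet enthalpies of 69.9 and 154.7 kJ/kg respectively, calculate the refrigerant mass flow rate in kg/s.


dh = 154.7 - 69.9 = 84.8 kJ/kg
m_dot = Q / dh = 32.8 / 84.8 = 0.3868 kg/s

0.3868


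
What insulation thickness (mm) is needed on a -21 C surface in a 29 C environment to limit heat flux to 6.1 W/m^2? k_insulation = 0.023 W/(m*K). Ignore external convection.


dT = 29 - (-21) = 50 K
thickness = k * dT / q_max * 1000
thickness = 0.023 * 50 / 6.1 * 1000
thickness = 188.5 mm

188.5


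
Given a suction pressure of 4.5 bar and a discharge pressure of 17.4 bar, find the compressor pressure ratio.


PR = P_high / P_low
PR = 17.4 / 4.5
PR = 3.867

3.867


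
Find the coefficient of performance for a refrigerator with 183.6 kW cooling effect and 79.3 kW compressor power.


COP = Q_evap / W
COP = 183.6 / 79.3
COP = 2.315

2.315


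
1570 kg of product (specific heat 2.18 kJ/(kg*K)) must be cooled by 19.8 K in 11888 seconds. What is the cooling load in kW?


Q = m * cp * dT / t
Q = 1570 * 2.18 * 19.8 / 11888
Q = 5.7 kW

5.7


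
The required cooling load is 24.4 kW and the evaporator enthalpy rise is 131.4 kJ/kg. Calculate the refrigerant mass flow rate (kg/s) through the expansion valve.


m_dot = Q / dh
m_dot = 24.4 / 131.4
m_dot = 0.1857 kg/s

0.1857


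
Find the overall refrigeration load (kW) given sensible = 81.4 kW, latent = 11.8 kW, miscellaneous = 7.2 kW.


Q_total = Q_s + Q_l + Q_misc
Q_total = 81.4 + 11.8 + 7.2
Q_total = 100.4 kW

100.4


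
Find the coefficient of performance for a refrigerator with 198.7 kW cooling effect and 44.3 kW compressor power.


COP = Q_evap / W
COP = 198.7 / 44.3
COP = 4.485

4.485


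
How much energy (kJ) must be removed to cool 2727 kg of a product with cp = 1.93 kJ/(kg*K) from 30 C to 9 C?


dT = 30 - (9) = 21 K
Q = m * cp * dT = 2727 * 1.93 * 21
Q = 110525 kJ

110525


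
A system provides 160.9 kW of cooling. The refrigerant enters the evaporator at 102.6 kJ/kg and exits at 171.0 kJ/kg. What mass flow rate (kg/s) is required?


dh = 171.0 - 102.6 = 68.4 kJ/kg
m_dot = Q / dh = 160.9 / 68.4 = 2.3523 kg/s

2.3523


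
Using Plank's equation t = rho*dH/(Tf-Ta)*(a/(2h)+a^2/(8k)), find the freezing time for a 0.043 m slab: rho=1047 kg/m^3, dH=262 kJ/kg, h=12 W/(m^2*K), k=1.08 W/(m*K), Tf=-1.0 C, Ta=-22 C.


dT = -1.0 - (-22) = 21.0 K
term1 = a/(2h) = 0.043/(2*12) = 0.001791666667
term2 = a^2/(8k) = 0.043^2/(8*1.08) = 0.0002140046296
t = rho*dH*1000/dT * (term1 + term2)
t = 1047*262*1000/21.0 * (0.001791666667 + 0.0002140046296)
t = 26199 s

26199


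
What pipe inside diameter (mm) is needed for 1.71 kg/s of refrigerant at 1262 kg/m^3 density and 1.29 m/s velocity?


A = m_dot / (rho * v) = 1.71 / (1262 * 1.29) = 0.001050381454 m^2
d = sqrt(4*A/pi) * 1000
d = 36.6 mm

36.6


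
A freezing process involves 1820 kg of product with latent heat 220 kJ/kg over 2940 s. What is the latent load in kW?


Q_lat = m * h_fg / t
Q_lat = 1820 * 220 / 2940
Q_lat = 136.19 kW

136.19


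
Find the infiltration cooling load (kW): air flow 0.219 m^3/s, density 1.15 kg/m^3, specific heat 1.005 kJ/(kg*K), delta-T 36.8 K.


Q = V_dot * rho * cp * dT
Q = 0.219 * 1.15 * 1.005 * 36.8
Q = 9.314 kW

9.314


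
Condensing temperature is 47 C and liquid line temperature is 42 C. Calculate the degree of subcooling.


Subcooling = T_cond - T_liquid
Subcooling = 47 - 42
Subcooling = 5 K

5


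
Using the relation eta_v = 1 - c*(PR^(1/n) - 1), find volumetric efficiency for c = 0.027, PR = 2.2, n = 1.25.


PR^(1/n) = 2.2^(1/1.25) = 1.87904917
eta_v = 1 - 0.027 * (1.87904917 - 1)
eta_v = 0.9763

0.9763


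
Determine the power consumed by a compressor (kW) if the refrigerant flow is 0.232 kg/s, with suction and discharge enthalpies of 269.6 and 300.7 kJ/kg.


dh = 300.7 - 269.6 = 31.1 kJ/kg
W = m_dot * dh = 0.232 * 31.1 = 7.22 kW

7.22


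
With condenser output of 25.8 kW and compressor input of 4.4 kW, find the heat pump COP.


COP_hp = Q_cond / W
COP_hp = 25.8 / 4.4
COP_hp = 5.864

5.864


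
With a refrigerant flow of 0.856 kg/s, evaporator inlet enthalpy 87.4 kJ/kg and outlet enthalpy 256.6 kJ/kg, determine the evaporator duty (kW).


dh = 256.6 - 87.4 = 169.2 kJ/kg
Q_evap = m_dot * dh = 0.856 * 169.2
Q_evap = 144.84 kW

144.84


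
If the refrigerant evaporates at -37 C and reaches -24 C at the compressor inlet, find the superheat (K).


Superheat = T_suction - T_evap
Superheat = -24 - (-37)
Superheat = 13 K

13


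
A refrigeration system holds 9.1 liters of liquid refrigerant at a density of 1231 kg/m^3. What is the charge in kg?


Charge = V * rho / 1000
Charge = 9.1 * 1231 / 1000
Charge = 11.2 kg

11.2


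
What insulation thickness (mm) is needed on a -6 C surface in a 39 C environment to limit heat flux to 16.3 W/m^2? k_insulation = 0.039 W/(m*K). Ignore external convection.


dT = 39 - (-6) = 45 K
thickness = k * dT / q_max * 1000
thickness = 0.039 * 45 / 16.3 * 1000
thickness = 107.7 mm

107.7


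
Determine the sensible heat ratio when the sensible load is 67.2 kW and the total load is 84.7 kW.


SHR = Q_sensible / Q_total
SHR = 67.2 / 84.7
SHR = 0.793

0.793


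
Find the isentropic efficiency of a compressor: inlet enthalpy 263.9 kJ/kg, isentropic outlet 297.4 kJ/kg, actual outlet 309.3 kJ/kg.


dh_ideal = 297.4 - 263.9 = 33.5 kJ/kg
dh_actual = 309.3 - 263.9 = 45.4 kJ/kg
eta_s = dh_ideal / dh_actual = 33.5 / 45.4
eta_s = 0.7379

0.7379


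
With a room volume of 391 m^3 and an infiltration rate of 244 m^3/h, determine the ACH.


ACH = flow / volume
ACH = 244 / 391
ACH = 0.624

0.624


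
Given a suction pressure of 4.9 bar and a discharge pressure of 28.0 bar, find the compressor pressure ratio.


PR = P_high / P_low
PR = 28.0 / 4.9
PR = 5.714

5.714


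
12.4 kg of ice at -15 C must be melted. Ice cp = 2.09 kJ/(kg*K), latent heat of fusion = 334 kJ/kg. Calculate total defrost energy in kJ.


Sensible heat = cp * dT = 2.09 * 15 = 31.35 kJ/kg
Total per kg = 31.35 + 334 = 365.35 kJ/kg
Q = m * total = 12.4 * 365.35
Q = 4530.3 kJ

4530.3


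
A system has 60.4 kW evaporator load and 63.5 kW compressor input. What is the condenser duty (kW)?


Q_cond = Q_evap + W
Q_cond = 60.4 + 63.5
Q_cond = 123.9 kW

123.9


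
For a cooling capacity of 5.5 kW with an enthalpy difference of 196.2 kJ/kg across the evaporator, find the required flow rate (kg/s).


m_dot = Q / dh
m_dot = 5.5 / 196.2
m_dot = 0.028 kg/s

0.028


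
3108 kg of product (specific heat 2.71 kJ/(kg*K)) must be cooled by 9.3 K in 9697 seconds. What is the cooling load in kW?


Q = m * cp * dT / t
Q = 3108 * 2.71 * 9.3 / 9697
Q = 8.078 kW

8.078


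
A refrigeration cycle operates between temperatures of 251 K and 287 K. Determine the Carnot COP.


dT = 287 - 251 = 36 K
COP_carnot = T_cold / dT = 251 / 36
COP_carnot = 6.972

6.972


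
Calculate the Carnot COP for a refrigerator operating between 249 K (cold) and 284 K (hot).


dT = 284 - 249 = 35 K
COP_carnot = T_cold / dT = 249 / 35
COP_carnot = 7.114

7.114


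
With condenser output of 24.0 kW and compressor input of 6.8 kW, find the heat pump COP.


COP_hp = Q_cond / W
COP_hp = 24.0 / 6.8
COP_hp = 3.529

3.529


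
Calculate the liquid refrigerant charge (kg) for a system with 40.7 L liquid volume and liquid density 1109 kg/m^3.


Charge = V * rho / 1000
Charge = 40.7 * 1109 / 1000
Charge = 45.14 kg

45.14
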